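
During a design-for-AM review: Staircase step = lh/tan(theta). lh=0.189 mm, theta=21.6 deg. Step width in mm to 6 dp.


step = 0.189 / tan(21.6) = 0.47736 mm


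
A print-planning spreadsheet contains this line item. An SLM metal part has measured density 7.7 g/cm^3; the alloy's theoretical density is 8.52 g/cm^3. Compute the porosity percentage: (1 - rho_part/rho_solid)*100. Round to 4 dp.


Porosity = (1-7.7/8.52)*100 = 9.6244 %


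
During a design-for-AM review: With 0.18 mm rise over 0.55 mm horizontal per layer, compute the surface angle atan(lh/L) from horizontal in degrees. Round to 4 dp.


angle = atan(0.18/0.55) = 18.1219 degrees


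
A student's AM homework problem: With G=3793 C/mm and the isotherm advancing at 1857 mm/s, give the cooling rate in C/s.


CR = 3793 * 1857 = 7043601 C/s


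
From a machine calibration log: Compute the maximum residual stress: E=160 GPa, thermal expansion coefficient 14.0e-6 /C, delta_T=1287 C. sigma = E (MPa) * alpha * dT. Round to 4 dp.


sigma = 160*1000 * 14.0e-6 * 1287 = 2882.88 MPa


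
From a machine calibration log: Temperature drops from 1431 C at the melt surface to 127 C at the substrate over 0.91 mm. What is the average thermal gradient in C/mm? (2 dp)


G = (1431-127)/0.91 = 1432.97 C/mm


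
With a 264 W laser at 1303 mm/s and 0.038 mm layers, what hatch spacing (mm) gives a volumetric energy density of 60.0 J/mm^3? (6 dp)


h = 264 / (60.0*1303*0.038) = 0.088864 mm


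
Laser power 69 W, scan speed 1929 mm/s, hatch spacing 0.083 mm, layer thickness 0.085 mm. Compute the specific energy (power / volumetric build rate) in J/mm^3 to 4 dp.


Build rate = 1929 * 0.083 * 0.085 = 13.609095 mm^3/s
SE = 69 / 13.609095 = 5.0701 J/mm^3


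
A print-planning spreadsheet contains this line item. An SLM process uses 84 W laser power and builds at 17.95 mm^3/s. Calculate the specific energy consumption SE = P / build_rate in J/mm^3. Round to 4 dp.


SE = 84 / 17.95 = 4.6797 J/mm^3


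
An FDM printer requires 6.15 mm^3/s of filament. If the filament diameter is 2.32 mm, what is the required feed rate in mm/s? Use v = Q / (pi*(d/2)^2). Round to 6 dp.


A = pi*(2.32/2)^2 = 4.227327
v = 6.15 / 4.227327 = 1.45482 mm/s


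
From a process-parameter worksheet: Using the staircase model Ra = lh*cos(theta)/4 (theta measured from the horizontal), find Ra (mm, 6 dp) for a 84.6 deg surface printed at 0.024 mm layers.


Ra = 0.024 * cos(84.6) / 4 = 0.000565 mm


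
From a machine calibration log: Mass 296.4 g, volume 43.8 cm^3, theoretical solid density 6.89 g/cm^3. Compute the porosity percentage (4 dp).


rho_part = 296.4 / 43.8 = 6.76712329 g/cm^3
Porosity = (1 - 6.76712329/6.89)*100 = 1.7834 %


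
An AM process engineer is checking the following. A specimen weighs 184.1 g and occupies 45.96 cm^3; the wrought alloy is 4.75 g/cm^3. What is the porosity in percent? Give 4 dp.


rho_part = 184.1 / 45.96 = 4.00565709 g/cm^3
Porosity = (1 - 4.00565709/4.75)*100 = 15.6704 %


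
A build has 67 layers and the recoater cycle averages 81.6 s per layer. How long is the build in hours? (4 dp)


t = 67 * 81.6 / 3600 = 1.5187 hrs


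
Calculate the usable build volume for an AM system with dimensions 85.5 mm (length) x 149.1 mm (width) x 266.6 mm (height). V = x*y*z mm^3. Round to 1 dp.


V = 85.5 * 149.1 * 266.6 = 3398630.1 mm^3


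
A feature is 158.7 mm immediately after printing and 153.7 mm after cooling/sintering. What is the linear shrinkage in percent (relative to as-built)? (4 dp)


Shrinkage = ((158.7-153.7)/158.7)*100 = 3.1506 %


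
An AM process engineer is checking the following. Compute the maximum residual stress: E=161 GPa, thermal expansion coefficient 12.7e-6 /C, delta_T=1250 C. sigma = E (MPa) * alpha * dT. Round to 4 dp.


sigma = 161*1000 * 12.7e-6 * 1250 = 2555.875 MPa


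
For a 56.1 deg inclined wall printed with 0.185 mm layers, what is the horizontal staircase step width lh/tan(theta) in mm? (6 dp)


step = 0.185 / tan(56.1) = 0.124315 mm


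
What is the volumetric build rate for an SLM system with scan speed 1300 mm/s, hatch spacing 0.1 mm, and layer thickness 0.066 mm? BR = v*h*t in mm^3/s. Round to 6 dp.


Rate = 1300 * 0.1 * 0.066 = 8.58 mm^3/s


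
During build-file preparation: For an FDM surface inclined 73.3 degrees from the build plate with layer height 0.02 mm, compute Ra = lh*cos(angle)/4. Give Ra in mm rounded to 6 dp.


Ra = 0.02 * cos(73.3) / 4 = 0.001437 mm


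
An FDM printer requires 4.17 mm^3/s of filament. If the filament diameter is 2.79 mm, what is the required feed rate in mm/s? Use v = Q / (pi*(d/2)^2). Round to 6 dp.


A = pi*(2.79/2)^2 = 6.113618
v = 4.17 / 6.113618 = 0.682084 mm/s


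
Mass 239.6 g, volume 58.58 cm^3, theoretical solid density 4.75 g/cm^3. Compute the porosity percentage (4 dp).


rho_part = 239.6 / 58.58 = 4.09013315 g/cm^3
Porosity = (1 - 4.09013315/4.75)*100 = 13.8919 %


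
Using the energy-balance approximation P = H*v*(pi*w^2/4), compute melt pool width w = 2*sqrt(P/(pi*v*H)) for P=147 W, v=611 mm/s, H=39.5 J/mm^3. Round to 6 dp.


w = 2*sqrt(147/(pi*611*39.5)) = 0.088063 mm


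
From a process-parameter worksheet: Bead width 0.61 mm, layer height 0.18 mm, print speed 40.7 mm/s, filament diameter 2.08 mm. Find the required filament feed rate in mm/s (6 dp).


Q = 0.61 * 0.18 * 40.7 = 4.46886 mm^3/s
A_fil = pi*(2.08/2)^2 = 3.39794661 mm^2
v_feed = 4.46886 / 3.39794661 = 1.315165 mm/s


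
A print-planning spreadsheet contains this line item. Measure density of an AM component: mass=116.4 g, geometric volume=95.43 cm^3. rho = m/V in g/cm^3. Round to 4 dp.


rho = 116.4 / 95.43 = 1.2197 g/cm^3


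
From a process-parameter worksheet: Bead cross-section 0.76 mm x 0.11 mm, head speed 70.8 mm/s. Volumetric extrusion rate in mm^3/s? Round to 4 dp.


Rate = 0.76 * 0.11 * 70.8 = 5.9189 mm^3/s


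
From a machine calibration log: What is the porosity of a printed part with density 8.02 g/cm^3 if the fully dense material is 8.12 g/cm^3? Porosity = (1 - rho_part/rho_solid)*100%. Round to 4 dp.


Porosity = (1-8.02/8.12)*100 = 1.2315 %


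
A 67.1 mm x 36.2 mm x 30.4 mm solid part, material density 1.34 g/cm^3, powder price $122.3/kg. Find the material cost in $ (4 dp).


V = 67.1 * 36.2 * 30.4 = 73842.208 mm^3 = 73.842208 cm^3
Mass = 73.842208 * 1.34 / 1000 = 0.09894856 kg
Cost = 0.09894856 * 122.3 = 12.1014 $


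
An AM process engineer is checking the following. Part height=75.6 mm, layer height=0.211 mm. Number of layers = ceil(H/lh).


Layers = ceil(75.6/0.211) = 359


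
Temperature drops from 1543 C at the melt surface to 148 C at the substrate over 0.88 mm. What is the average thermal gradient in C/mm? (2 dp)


G = (1543-148)/0.88 = 1585.23 C/mm


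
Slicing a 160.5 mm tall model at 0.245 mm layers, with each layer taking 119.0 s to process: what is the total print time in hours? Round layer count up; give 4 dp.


Layers = ceil(160.5/0.245) = 656
t = 656 * 119.0 / 3600 = 21.6844 hrs


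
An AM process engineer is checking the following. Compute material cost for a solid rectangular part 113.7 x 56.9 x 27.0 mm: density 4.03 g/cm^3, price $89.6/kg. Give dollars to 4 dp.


V = 113.7 * 56.9 * 27.0 = 174677.31 mm^3 = 174.67731 cm^3
Mass = 174.67731 * 4.03 / 1000 = 0.70394956 kg
Cost = 0.70394956 * 89.6 = 63.0739 $


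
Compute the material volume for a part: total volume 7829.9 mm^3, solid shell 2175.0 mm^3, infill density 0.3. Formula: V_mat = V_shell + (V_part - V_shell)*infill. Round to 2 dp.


V_infill = (7829.9 - 2175.0) * 0.3 = 1696.47
V_total = 2175.0 + 1696.47 = 3871.47 mm^3


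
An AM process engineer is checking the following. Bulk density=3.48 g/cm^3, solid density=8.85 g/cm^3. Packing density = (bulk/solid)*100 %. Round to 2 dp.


Packing = (3.48/8.85)*100 = 39.32 %


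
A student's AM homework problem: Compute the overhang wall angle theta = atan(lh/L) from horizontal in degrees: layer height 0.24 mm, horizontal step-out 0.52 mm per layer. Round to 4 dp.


angle = atan(0.24/0.52) = 24.7751 degrees


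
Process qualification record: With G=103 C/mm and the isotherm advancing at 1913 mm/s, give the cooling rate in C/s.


CR = 103 * 1913 = 197039 C/s


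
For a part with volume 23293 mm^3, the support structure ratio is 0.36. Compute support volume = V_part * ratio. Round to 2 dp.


V_support = 23293 * 0.36 = 8385.48 mm^3


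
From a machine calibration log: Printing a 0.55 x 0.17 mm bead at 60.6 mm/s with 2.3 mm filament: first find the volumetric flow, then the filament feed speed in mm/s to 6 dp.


Q = 0.55 * 0.17 * 60.6 = 5.6661 mm^3/s
A_fil = pi*(2.3/2)^2 = 4.15475628 mm^2
v_feed = 5.6661 / 4.15475628 = 1.363762 mm/s


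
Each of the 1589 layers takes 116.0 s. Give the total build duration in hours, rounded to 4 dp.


t = 1589 * 116.0 / 3600 = 51.2011 hrs


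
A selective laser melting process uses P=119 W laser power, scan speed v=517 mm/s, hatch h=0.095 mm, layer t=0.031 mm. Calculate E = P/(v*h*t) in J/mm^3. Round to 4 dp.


E = 119 / (517*0.095*0.031) = 78.1576 J/mm^3


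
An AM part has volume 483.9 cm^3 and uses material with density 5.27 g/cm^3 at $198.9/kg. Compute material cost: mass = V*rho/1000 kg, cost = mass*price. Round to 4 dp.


Mass = 483.9*5.27/1000 = 2.550153 kg
Cost = 2.550153 * 198.9 = 507.2254 $


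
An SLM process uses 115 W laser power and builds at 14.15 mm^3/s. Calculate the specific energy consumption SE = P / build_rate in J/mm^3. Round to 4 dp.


SE = 115 / 14.15 = 8.1272 J/mm^3


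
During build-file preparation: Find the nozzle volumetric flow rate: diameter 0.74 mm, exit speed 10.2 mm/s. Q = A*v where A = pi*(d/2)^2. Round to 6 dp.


A = pi*(0.74/2)^2 = 0.43008403 mm^2
Q = 0.43008403 * 10.2 = 4.386857 mm^3/s


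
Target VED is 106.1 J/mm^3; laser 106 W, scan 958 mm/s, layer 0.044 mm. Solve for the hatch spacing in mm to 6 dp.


h = 106 / (106.1*958*0.044) = 0.023701 mm


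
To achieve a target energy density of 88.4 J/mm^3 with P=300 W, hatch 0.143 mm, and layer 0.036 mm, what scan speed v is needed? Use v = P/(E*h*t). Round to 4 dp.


v = 300 / (88.4*0.143*0.036) = 659.2201 mm/s


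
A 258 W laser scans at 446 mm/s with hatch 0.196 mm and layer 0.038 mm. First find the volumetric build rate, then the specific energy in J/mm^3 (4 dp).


Build rate = 446 * 0.196 * 0.038 = 3.321808 mm^3/s
SE = 258 / 3.321808 = 77.6685 J/mm^3


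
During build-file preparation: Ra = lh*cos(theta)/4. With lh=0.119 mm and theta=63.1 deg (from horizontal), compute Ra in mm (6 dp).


Ra = 0.119 * cos(63.1) / 4 = 0.01346 mm


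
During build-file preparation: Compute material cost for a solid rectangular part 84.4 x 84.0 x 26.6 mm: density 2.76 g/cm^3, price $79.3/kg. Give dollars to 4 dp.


V = 84.4 * 84.0 * 26.6 = 188583.36 mm^3 = 188.58336 cm^3
Mass = 188.58336 * 2.76 / 1000 = 0.52049007 kg
Cost = 0.52049007 * 79.3 = 41.2749 $


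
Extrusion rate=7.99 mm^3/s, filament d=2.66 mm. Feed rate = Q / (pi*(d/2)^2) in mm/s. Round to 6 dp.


A = pi*(2.66/2)^2 = 5.557163
v = 7.99 / 5.557163 = 1.437784 mm/s


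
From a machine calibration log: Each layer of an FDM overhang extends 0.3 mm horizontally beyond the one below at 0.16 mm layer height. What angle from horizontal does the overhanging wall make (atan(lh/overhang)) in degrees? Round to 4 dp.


angle = atan(0.16/0.3) = 28.0725 degrees


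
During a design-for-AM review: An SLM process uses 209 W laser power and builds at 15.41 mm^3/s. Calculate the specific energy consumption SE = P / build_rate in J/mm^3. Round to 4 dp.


SE = 209 / 15.41 = 13.5626 J/mm^3


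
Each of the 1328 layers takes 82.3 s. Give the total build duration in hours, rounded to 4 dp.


t = 1328 * 82.3 / 3600 = 30.3596 hrs


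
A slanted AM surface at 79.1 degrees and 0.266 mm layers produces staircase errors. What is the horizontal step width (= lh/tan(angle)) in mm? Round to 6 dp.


step = 0.266 / tan(79.1) = 0.051224 mm


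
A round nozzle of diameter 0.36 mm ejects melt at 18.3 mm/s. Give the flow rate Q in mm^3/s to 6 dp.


A = pi*(0.36/2)^2 = 0.1017876 mm^2
Q = 0.1017876 * 18.3 = 1.862713 mm^3/s


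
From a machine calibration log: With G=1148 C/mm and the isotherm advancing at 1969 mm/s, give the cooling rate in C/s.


CR = 1148 * 1969 = 2260412 C/s


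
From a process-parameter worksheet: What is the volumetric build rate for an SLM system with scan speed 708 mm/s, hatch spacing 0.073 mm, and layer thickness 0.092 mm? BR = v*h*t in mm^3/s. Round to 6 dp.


Rate = 708 * 0.073 * 0.092 = 4.754928 mm^3/s


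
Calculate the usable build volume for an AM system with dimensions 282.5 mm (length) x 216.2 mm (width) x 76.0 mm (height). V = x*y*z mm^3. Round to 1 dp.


V = 282.5 * 216.2 * 76.0 = 4641814.0 mm^3


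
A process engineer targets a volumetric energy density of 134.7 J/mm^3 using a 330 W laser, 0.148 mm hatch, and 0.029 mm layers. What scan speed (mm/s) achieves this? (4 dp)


v = 330 / (134.7*0.148*0.029) = 570.8035 mm/s


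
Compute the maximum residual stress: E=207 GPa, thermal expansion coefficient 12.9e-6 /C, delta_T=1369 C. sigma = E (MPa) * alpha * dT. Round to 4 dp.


sigma = 207*1000 * 12.9e-6 * 1369 = 3655.6407 MPa


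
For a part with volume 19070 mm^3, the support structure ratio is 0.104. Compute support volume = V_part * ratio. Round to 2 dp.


V_support = 19070 * 0.104 = 1983.28 mm^3


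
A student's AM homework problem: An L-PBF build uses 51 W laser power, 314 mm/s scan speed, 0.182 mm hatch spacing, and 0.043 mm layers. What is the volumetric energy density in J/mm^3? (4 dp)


E = 51 / (314*0.182*0.043) = 20.7539 J/mm^3


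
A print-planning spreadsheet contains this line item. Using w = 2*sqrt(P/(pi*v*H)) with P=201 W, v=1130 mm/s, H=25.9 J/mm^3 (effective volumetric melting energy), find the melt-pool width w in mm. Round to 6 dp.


w = 2*sqrt(201/(pi*1130*25.9)) = 0.093511 mm


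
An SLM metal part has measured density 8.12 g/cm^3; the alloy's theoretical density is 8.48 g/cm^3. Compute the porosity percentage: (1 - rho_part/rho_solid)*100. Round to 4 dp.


Porosity = (1-8.12/8.48)*100 = 4.2453 %


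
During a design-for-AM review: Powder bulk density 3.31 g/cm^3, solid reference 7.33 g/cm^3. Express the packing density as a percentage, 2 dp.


Packing = (3.31/7.33)*100 = 45.16 %


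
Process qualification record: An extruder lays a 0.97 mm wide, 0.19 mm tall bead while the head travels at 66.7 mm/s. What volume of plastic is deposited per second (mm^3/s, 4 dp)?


Rate = 0.97 * 0.19 * 66.7 = 12.2928 mm^3/s


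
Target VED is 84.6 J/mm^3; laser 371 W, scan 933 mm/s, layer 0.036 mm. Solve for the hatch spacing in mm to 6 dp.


h = 371 / (84.6*933*0.036) = 0.130563 mm


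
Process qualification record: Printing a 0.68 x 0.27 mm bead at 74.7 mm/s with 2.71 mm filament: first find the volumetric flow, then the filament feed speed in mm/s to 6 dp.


Q = 0.68 * 0.27 * 74.7 = 13.71492 mm^3/s
A_fil = pi*(2.71/2)^2 = 5.76804265 mm^2
v_feed = 13.71492 / 5.76804265 = 2.377742 mm/s


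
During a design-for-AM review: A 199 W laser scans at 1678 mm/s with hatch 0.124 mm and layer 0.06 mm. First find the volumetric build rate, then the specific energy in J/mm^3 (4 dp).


Build rate = 1678 * 0.124 * 0.06 = 12.48432 mm^3/s
SE = 199 / 12.48432 = 15.94 J/mm^3


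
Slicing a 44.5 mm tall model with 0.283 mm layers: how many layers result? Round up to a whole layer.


Layers = ceil(44.5/0.283) = 158


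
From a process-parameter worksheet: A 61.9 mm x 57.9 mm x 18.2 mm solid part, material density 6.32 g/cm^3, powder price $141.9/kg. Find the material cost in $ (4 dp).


V = 61.9 * 57.9 * 18.2 = 65228.982 mm^3 = 65.228982 cm^3
Mass = 65.228982 * 6.32 / 1000 = 0.41224717 kg
Cost = 0.41224717 * 141.9 = 58.4979 $


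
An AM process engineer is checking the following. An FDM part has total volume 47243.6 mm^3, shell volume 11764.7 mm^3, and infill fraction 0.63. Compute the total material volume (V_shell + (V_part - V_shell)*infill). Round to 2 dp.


V_infill = (47243.6 - 11764.7) * 0.63 = 22351.71
V_total = 11764.7 + 22351.71 = 34116.41 mm^3


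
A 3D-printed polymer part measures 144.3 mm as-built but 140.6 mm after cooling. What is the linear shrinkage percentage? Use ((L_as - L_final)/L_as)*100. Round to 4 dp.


Shrinkage = ((144.3-140.6)/144.3)*100 = 2.5641 %


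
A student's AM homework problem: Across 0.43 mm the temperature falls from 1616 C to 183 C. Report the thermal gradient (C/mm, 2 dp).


G = (1616-183)/0.43 = 3332.56 C/mm


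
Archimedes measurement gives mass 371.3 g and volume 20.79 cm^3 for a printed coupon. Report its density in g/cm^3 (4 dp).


rho = 371.3 / 20.79 = 17.8595 g/cm^3


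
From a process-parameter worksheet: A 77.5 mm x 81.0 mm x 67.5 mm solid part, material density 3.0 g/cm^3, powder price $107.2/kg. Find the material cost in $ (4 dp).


V = 77.5 * 81.0 * 67.5 = 423731.25 mm^3 = 423.73125 cm^3
Mass = 423.73125 * 3.0 / 1000 = 1.27119375 kg
Cost = 1.27119375 * 107.2 = 136.272 $


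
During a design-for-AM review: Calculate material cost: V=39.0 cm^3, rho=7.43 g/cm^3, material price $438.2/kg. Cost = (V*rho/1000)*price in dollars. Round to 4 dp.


Mass = 39.0*7.43/1000 = 0.28977 kg
Cost = 0.28977 * 438.2 = 126.9772 $


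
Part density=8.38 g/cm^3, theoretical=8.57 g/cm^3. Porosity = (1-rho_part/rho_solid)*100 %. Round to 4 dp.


Porosity = (1-8.38/8.57)*100 = 2.217 %


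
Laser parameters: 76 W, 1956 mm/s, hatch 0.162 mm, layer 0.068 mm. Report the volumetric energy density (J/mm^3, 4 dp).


E = 76 / (1956*0.162*0.068) = 3.5271 J/mm^3


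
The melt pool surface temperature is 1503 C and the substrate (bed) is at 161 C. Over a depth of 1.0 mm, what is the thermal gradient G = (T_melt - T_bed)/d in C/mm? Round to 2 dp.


G = (1503-161)/1.0 = 1342.0 C/mm


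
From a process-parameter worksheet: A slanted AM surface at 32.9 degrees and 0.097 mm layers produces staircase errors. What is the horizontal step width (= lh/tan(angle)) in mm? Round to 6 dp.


step = 0.097 / tan(32.9) = 0.149939 mm


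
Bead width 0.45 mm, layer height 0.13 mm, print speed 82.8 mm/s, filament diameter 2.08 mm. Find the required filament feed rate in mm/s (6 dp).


Q = 0.45 * 0.13 * 82.8 = 4.8438 mm^3/s
A_fil = pi*(2.08/2)^2 = 3.39794661 mm^2
v_feed = 4.8438 / 3.39794661 = 1.425508 mm/s


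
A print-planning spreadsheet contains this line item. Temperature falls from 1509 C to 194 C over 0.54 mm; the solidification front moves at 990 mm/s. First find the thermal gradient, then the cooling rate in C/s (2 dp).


G = (1509-194)/0.54 = 2435.18518519 C/mm
CR = 2435.18518519 * 990 = 2410833.33 C/s


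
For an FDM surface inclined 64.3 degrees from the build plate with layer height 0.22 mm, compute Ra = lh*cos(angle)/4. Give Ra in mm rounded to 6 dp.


Ra = 0.22 * cos(64.3) / 4 = 0.023851 mm


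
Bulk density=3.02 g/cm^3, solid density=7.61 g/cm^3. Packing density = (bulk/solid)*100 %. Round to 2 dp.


Packing = (3.02/7.61)*100 = 39.68 %


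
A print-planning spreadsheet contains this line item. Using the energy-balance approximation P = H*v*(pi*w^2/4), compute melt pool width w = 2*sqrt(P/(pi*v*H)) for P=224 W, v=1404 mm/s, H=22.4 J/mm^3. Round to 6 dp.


w = 2*sqrt(224/(pi*1404*22.4)) = 0.09523 mm


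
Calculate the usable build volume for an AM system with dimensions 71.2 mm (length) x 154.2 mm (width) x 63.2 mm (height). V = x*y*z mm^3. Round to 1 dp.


V = 71.2 * 154.2 * 63.2 = 693875.3 mm^3


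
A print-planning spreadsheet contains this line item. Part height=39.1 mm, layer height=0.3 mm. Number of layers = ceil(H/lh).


Layers = ceil(39.1/0.3) = 131


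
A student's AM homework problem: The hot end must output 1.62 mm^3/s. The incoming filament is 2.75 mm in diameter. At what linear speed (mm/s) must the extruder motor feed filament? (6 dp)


A = pi*(2.75/2)^2 = 5.939574
v = 1.62 / 5.939574 = 0.272747 mm/s


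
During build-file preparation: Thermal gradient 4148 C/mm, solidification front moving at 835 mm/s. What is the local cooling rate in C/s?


CR = 4148 * 835 = 3463580 C/s


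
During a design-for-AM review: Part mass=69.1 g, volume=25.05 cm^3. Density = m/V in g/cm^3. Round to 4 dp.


rho = 69.1 / 25.05 = 2.7585 g/cm^3


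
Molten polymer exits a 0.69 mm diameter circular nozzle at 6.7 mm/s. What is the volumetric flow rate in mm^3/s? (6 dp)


A = pi*(0.69/2)^2 = 0.37392807 mm^2
Q = 0.37392807 * 6.7 = 2.505318 mm^3/s


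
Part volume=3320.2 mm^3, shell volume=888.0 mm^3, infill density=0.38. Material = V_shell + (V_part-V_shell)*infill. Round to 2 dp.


V_infill = (3320.2 - 888.0) * 0.38 = 924.24
V_total = 888.0 + 924.24 = 1812.24 mm^3


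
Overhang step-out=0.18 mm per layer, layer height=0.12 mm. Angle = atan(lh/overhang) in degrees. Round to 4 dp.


angle = atan(0.12/0.18) = 33.6901 degrees


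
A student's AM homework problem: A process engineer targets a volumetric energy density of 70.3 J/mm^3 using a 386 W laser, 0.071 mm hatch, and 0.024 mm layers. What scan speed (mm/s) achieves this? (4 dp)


v = 386 / (70.3*0.071*0.024) = 3222.2734 mm/s


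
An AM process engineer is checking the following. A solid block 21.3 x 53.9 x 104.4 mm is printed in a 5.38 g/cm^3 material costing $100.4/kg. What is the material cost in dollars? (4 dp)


V = 21.3 * 53.9 * 104.4 = 119858.508 mm^3 = 119.858508 cm^3
Mass = 119.858508 * 5.38 / 1000 = 0.64483877 kg
Cost = 0.64483877 * 100.4 = 64.7418 $


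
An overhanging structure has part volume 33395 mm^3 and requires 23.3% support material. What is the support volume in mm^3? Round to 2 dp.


V_support = 33395 * 0.233 = 7781.04 mm^3


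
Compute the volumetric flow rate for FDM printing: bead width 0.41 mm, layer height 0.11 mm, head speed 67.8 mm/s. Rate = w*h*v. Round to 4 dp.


Rate = 0.41 * 0.11 * 67.8 = 3.0578 mm^3/s


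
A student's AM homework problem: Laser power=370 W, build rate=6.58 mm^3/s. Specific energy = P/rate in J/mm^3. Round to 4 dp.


SE = 370 / 6.58 = 56.231 J/mm^3


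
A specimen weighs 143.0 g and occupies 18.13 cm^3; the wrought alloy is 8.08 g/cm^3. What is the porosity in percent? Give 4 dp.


rho_part = 143.0 / 18.13 = 7.88747932 g/cm^3
Porosity = (1 - 7.88747932/8.08)*100 = 2.3827 %


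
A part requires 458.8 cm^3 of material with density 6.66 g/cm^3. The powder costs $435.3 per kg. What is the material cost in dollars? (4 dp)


Mass = 458.8*6.66/1000 = 3.055608 kg
Cost = 3.055608 * 435.3 = 1330.1062 $


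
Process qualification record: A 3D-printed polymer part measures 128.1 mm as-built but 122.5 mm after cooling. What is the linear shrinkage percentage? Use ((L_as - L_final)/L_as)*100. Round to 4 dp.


Shrinkage = ((128.1-122.5)/128.1)*100 = 4.3716 %


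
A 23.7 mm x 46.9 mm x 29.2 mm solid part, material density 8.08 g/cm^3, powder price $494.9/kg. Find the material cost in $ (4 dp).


V = 23.7 * 46.9 * 29.2 = 32456.676 mm^3 = 32.456676 cm^3
Mass = 32.456676 * 8.08 / 1000 = 0.26224994 kg
Cost = 0.26224994 * 494.9 = 129.7875 $


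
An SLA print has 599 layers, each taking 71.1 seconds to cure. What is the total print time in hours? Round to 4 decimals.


t = 599 * 71.1 / 3600 = 11.8303 hrs


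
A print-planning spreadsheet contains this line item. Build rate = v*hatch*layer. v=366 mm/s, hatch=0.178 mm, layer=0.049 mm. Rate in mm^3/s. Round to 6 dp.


Rate = 366 * 0.178 * 0.049 = 3.192252 mm^3/s


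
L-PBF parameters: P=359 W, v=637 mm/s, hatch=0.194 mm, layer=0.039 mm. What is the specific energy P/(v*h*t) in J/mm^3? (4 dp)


Build rate = 637 * 0.194 * 0.039 = 4.819542 mm^3/s
SE = 359 / 4.819542 = 74.4884 J/mm^3


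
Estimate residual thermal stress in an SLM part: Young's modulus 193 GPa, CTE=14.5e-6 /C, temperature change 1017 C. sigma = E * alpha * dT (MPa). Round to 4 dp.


sigma = 193*1000 * 14.5e-6 * 1017 = 2846.0745 MPa


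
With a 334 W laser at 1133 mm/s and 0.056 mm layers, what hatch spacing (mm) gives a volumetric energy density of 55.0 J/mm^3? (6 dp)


h = 334 / (55.0*1133*0.056) = 0.095712 mm


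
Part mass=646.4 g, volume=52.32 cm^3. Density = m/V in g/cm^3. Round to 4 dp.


rho = 646.4 / 52.32 = 12.3547 g/cm^3


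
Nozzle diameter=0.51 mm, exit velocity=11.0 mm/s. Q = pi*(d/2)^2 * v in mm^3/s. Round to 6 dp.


A = pi*(0.51/2)^2 = 0.20428206 mm^2
Q = 0.20428206 * 11.0 = 2.247103 mm^3/s


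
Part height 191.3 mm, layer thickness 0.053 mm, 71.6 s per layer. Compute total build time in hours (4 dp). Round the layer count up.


Layers = ceil(191.3/0.053) = 3610
t = 3610 * 71.6 / 3600 = 71.7989 hrs


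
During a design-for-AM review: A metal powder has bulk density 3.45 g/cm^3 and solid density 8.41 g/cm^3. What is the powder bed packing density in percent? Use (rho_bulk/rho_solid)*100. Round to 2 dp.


Packing = (3.45/8.41)*100 = 41.02 %


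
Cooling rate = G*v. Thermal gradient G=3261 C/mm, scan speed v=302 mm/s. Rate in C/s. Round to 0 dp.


CR = 3261 * 302 = 984822 C/s


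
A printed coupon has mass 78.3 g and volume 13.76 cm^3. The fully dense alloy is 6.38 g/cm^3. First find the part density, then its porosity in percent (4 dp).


rho_part = 78.3 / 13.76 = 5.69040698 g/cm^3
Porosity = (1 - 5.69040698/6.38)*100 = 10.8087 %


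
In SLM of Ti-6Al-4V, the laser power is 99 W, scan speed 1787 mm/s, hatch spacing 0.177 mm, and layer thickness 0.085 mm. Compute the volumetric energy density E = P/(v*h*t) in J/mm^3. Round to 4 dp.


E = 99 / (1787*0.177*0.085) = 3.6823 J/mm^3


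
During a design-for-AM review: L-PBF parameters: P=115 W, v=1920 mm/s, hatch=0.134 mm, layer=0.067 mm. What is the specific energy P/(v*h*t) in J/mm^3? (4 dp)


Build rate = 1920 * 0.134 * 0.067 = 17.23776 mm^3/s
SE = 115 / 17.23776 = 6.6714 J/mm^3


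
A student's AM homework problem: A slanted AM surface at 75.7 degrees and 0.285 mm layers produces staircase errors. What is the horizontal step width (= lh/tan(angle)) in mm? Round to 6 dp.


step = 0.285 / tan(75.7) = 0.072646 mm


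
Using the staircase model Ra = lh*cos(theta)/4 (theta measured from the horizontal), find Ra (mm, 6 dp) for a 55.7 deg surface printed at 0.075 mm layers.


Ra = 0.075 * cos(55.7) / 4 = 0.010566 mm


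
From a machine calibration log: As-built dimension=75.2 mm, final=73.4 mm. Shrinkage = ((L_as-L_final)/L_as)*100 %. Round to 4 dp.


Shrinkage = ((75.2-73.4)/75.2)*100 = 2.3936 %


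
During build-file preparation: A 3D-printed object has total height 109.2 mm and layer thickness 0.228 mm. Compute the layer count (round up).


Layers = ceil(109.2/0.228) = 479


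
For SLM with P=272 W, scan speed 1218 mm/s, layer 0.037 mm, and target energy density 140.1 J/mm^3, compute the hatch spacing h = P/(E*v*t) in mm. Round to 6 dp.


h = 272 / (140.1*1218*0.037) = 0.043081 mm


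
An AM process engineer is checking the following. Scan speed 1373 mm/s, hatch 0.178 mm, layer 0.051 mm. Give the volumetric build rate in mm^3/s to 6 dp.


Rate = 1373 * 0.178 * 0.051 = 12.464094 mm^3/s


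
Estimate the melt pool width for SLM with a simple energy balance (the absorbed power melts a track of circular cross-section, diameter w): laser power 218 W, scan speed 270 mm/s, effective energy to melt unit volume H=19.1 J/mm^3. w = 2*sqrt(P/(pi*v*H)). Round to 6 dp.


w = 2*sqrt(218/(pi*270*19.1)) = 0.231998 mm


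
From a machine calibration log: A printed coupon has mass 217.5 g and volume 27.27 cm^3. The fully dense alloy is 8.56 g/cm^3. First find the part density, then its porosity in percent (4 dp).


rho_part = 217.5 / 27.27 = 7.97579758 g/cm^3
Porosity = (1 - 7.97579758/8.56)*100 = 6.8248 %


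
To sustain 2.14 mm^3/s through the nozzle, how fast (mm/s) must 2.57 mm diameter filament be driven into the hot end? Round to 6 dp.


A = pi*(2.57/2)^2 = 5.187476
v = 2.14 / 5.187476 = 0.412532 mm/s


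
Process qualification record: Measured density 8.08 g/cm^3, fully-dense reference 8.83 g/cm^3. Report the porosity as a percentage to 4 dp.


Porosity = (1-8.08/8.83)*100 = 8.4938 %


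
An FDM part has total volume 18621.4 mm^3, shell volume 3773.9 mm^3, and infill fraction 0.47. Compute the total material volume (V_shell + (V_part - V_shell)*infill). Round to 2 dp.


V_infill = (18621.4 - 3773.9) * 0.47 = 6978.33
V_total = 3773.9 + 6978.33 = 10752.23 mm^3


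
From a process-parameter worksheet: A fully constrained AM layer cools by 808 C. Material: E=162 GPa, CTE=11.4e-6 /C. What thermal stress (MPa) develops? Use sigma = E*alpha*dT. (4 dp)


sigma = 162*1000 * 11.4e-6 * 808 = 1492.2144 MPa


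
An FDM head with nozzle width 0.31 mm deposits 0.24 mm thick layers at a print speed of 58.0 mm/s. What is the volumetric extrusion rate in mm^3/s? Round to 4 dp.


Rate = 0.31 * 0.24 * 58.0 = 4.3152 mm^3/s


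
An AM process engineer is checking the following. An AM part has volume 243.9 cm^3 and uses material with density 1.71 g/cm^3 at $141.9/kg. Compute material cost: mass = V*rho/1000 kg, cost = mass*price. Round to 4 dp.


Mass = 243.9*1.71/1000 = 0.417069 kg
Cost = 0.417069 * 141.9 = 59.1821 $


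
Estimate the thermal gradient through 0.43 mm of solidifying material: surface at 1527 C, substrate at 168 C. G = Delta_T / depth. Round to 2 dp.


G = (1527-168)/0.43 = 3160.47 C/mm


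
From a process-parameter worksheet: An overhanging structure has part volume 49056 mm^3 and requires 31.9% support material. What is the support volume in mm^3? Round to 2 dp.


V_support = 49056 * 0.319 = 15648.86 mm^3


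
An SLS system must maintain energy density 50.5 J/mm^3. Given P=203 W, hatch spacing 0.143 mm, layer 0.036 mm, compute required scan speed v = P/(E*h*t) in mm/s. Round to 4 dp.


v = 203 / (50.5*0.143*0.036) = 780.8473 mm/s


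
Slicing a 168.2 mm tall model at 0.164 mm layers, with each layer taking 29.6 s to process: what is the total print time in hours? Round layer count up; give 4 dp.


Layers = ceil(168.2/0.164) = 1026
t = 1026 * 29.6 / 3600 = 8.436 hrs


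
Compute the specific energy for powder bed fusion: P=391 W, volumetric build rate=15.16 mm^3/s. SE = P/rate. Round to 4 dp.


SE = 391 / 15.16 = 25.7916 J/mm^3


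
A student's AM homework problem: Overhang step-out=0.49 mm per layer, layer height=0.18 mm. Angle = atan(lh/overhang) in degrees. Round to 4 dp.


angle = atan(0.18/0.49) = 20.1707 degrees


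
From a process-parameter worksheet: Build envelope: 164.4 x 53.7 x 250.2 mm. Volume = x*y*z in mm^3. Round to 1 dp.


V = 164.4 * 53.7 * 250.2 = 2208835.7 mm^3


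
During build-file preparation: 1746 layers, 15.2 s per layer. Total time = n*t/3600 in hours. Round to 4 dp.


t = 1746 * 15.2 / 3600 = 7.372 hrs


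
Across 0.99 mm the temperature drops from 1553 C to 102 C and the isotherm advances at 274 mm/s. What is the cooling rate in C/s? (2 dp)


G = (1553-102)/0.99 = 1465.65656566 C/mm
CR = 1465.65656566 * 274 = 401589.9 C/s


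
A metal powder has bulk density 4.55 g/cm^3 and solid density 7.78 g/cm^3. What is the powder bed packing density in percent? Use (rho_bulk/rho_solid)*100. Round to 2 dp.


Packing = (4.55/7.78)*100 = 58.48 %


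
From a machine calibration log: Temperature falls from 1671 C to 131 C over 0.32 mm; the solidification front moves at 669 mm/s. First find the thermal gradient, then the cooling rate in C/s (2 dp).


G = (1671-131)/0.32 = 4812.5 C/mm
CR = 4812.5 * 669 = 3219562.5 C/s


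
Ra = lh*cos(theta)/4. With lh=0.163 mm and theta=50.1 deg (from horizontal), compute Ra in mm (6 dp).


Ra = 0.163 * cos(50.1) / 4 = 0.026139 mm


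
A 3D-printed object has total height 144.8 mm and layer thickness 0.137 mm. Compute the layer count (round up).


Layers = ceil(144.8/0.137) = 1057


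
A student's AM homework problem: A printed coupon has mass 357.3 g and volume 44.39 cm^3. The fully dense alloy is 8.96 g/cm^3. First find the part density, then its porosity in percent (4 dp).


rho_part = 357.3 / 44.39 = 8.04911016 g/cm^3
Porosity = (1 - 8.04911016/8.96)*100 = 10.1662 %


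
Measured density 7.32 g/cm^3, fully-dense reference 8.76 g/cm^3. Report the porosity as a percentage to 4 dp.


Porosity = (1-7.32/8.76)*100 = 16.4384 %


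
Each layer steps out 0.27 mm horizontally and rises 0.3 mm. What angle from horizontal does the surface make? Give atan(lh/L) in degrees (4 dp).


angle = atan(0.3/0.27) = 48.0128 degrees


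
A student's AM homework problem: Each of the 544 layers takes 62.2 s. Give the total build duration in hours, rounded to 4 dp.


t = 544 * 62.2 / 3600 = 9.3991 hrs


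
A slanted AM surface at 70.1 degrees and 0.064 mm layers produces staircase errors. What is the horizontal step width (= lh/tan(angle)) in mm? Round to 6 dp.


step = 0.064 / tan(70.1) = 0.023168 mm


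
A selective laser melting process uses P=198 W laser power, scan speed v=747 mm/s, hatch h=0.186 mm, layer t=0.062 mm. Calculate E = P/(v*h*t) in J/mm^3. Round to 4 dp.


E = 198 / (747*0.186*0.062) = 22.9848 J/mm^3


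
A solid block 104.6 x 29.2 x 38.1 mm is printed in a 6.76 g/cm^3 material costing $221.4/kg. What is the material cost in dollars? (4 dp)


V = 104.6 * 29.2 * 38.1 = 116369.592 mm^3 = 116.369592 cm^3
Mass = 116.369592 * 6.76 / 1000 = 0.78665844 kg
Cost = 0.78665844 * 221.4 = 174.1662 $


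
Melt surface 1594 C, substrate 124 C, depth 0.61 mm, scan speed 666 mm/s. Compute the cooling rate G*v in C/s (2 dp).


G = (1594-124)/0.61 = 2409.83606557 C/mm
CR = 2409.83606557 * 666 = 1604950.82 C/s


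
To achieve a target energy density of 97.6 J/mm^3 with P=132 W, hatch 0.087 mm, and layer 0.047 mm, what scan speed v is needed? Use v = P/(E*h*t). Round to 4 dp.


v = 132 / (97.6*0.087*0.047) = 330.7554 mm/s


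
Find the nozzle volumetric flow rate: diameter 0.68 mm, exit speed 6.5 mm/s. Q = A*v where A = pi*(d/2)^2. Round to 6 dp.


A = pi*(0.68/2)^2 = 0.36316811 mm^2
Q = 0.36316811 * 6.5 = 2.360593 mm^3/s


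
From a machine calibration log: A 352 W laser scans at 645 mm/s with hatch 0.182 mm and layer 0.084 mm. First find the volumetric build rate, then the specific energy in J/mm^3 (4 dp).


Build rate = 645 * 0.182 * 0.084 = 9.86076 mm^3/s
SE = 352 / 9.86076 = 35.697 J/mm^3


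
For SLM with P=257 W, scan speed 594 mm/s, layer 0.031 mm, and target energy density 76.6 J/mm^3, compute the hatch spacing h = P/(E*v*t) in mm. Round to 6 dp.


h = 257 / (76.6*594*0.031) = 0.182203 mm


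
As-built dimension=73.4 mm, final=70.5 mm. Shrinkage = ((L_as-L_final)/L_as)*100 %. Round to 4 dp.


Shrinkage = ((73.4-70.5)/73.4)*100 = 3.951 %


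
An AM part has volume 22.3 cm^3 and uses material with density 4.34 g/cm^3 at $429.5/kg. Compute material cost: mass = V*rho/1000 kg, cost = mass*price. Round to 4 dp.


Mass = 22.3*4.34/1000 = 0.096782 kg
Cost = 0.096782 * 429.5 = 41.5679 $


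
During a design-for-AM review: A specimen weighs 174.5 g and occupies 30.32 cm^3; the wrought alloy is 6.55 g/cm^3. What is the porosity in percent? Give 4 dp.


rho_part = 174.5 / 30.32 = 5.75527704 g/cm^3
Porosity = (1 - 5.75527704/6.55)*100 = 12.1332 %


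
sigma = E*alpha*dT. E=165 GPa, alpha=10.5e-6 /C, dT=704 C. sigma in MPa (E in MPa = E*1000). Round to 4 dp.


sigma = 165*1000 * 10.5e-6 * 704 = 1219.68 MPa


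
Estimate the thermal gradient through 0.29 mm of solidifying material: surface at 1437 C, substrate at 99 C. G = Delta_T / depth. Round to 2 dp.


G = (1437-99)/0.29 = 4613.79 C/mm


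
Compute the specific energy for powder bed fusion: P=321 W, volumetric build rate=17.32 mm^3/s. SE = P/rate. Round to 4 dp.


SE = 321 / 17.32 = 18.5335 J/mm^3


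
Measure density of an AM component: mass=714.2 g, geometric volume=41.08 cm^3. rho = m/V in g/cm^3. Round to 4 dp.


rho = 714.2 / 41.08 = 17.3856 g/cm^3


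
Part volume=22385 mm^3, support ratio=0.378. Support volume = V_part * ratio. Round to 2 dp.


V_support = 22385 * 0.378 = 8461.53 mm^3


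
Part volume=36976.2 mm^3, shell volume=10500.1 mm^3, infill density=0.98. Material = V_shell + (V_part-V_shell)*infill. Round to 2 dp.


V_infill = (36976.2 - 10500.1) * 0.98 = 25946.58
V_total = 10500.1 + 25946.58 = 36446.68 mm^3


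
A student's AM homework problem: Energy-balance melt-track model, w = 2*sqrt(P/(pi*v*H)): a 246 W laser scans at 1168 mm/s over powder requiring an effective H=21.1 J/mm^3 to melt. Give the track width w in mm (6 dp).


w = 2*sqrt(246/(pi*1168*21.1)) = 0.112735 mm


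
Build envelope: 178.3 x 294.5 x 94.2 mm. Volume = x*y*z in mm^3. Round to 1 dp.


V = 178.3 * 294.5 * 94.2 = 4946380.8 mm^3


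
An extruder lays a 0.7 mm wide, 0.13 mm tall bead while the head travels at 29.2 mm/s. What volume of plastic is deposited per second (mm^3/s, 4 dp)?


Rate = 0.7 * 0.13 * 29.2 = 2.6572 mm^3/s


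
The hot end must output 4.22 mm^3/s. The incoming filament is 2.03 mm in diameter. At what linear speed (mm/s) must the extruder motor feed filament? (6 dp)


A = pi*(2.03/2)^2 = 3.236547
v = 4.22 / 3.236547 = 1.303859 mm/s


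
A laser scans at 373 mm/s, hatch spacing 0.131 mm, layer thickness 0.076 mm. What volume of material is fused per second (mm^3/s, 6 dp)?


Rate = 373 * 0.131 * 0.076 = 3.713588 mm^3/s


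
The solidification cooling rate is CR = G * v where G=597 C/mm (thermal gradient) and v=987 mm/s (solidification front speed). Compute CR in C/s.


CR = 597 * 987 = 589239 C/s


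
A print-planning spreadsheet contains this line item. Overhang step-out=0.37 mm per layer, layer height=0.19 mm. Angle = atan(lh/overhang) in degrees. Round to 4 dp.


angle = atan(0.19/0.37) = 27.1811 degrees


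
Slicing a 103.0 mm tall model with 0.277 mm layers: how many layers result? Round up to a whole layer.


Layers = ceil(103.0/0.277) = 372


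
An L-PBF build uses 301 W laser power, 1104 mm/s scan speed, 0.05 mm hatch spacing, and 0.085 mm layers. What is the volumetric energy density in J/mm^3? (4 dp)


E = 301 / (1104*0.05*0.085) = 64.1517 J/mm^3


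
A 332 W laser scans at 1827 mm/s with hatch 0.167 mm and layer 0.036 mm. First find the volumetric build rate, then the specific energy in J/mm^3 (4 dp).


Build rate = 1827 * 0.167 * 0.036 = 10.983924 mm^3/s
SE = 332 / 10.983924 = 30.226 J/mm^3


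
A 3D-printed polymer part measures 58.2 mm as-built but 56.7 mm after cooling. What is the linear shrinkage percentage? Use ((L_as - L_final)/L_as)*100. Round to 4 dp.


Shrinkage = ((58.2-56.7)/58.2)*100 = 2.5773 %


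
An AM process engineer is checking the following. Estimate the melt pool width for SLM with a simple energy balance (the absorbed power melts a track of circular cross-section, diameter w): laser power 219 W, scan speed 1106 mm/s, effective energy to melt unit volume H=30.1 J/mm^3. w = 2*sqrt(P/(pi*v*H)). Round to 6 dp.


w = 2*sqrt(219/(pi*1106*30.1)) = 0.09152 mm


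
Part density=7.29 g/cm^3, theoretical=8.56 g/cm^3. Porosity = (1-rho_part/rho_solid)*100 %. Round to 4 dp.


Porosity = (1-7.29/8.56)*100 = 14.8364 %


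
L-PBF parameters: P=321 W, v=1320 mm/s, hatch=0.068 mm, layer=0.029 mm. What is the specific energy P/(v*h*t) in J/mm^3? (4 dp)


Build rate = 1320 * 0.068 * 0.029 = 2.60304 mm^3/s
SE = 321 / 2.60304 = 123.3174 J/mm^3


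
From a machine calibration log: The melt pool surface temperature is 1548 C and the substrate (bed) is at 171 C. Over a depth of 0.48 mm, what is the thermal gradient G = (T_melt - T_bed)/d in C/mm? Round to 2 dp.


G = (1548-171)/0.48 = 2868.75 C/mm
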